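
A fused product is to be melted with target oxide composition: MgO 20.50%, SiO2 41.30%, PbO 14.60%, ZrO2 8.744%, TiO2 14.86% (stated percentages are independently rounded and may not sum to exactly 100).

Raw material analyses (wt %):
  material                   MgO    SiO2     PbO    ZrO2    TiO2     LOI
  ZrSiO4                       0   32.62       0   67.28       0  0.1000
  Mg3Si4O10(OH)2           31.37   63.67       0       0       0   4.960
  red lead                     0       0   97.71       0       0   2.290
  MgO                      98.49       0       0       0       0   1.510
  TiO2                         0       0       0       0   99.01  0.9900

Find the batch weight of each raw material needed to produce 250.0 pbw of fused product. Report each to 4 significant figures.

Batch per 250.0 pbw fused product:
  ZrSiO4: 32.49 pbw
  Mg3Si4O10(OH)2: 145.5 pbw
  red lead: 37.36 pbw
  MgO: 5.687 pbw
  TiO2: 37.52 pbw
Total batch = 258.6 pbw; LOI loss = 8.562 pbw; yield = 96.69%

The whole derivation holds full float precision at each step. Values along the way appear, rounded to 4 significant figures, as written; each reported result sees exactly one rounding; derived quantities are re-derived at full precision (five oxide percentages, the yield, glass mass, totals, LOI) using the weight values for 250.0 pbw of glass, as quoted within either problem or answer.
Oxide-by-oxide targets in 250.0 pbw fused product:
  MgO: 20.50% × 250.0 = 51.25 pbw
  SiO2: 41.30% × 250.0 = 103.2 pbw
  PbO: 14.60% × 250.0 = 36.50 pbw
  ZrO2: 8.744% × 250.0 = 21.86 pbw
  TiO2: 14.86% × 250.0 = 37.15 pbw
Mass-balance tally per oxide applying the batch weights above, under the basis named above (sum by sum, the targets are met modulo rounding of the values):
  MgO: 145.5·0.3137 + 5.687·0.9849 = 51.24 pbw (target 51.25 pbw)
  SiO2: 32.49·0.3262 + 145.5·0.6367 = 103.2 pbw (target 103.2 pbw)
  PbO: 37.36·0.9771 = 36.50 pbw (target 36.50 pbw)
  ZrO2: 32.49·0.6728 = 21.86 pbw (target 21.86 pbw)
  TiO2: 37.52·0.9901 = 37.15 pbw (target 37.15 pbw)
Glass-mass closure: the batch minus its LOI: 250.0 pbw (per-oxide target masses sum to 250.0 pbw; the stated basis being 250.0 pbw — gaps are rounding artifacts).
Batch total: Σ batch = 258.6 pbw; loss to ignition Σ batch·LOI = 8.562 pbw; glass ÷ batch gives a yield of 96.69%.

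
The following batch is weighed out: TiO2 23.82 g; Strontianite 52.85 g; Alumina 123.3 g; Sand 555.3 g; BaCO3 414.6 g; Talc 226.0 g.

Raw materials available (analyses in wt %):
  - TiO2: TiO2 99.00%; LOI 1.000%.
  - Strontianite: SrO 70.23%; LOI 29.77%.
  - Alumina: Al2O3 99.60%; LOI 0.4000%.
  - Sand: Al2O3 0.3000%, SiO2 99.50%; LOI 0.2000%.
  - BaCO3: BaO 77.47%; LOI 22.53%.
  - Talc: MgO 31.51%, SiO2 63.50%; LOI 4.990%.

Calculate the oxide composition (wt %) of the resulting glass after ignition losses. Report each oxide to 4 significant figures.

Glass mass = 1274 g (batch 1396 − LOI 122.3).
Composition: BaO 25.22%, MgO 5.591%, Al2O3 9.773%, SrO 2.914%, TiO2 1.852%, SiO2 54.65%

Values along the way are rounded off to 4 significant figures when displayed — all arithmetic runs at full precision all the way through. Every reported value carries a single rounding. Derived quantities are re-derived at full precision (six oxide percentages, glass mass, totals, yield, ignition loss) from the weighed amounts for 1274 g of glass, as quoted within question or answer.
Oxide-by-oxide delivered mass:
  BaO: 414.6·0.7747 = 321.2 g
  MgO: 226.0·0.3151 = 71.21 g
  Al2O3: 123.3·0.9960 + 555.3·0.003000 = 124.5 g
  SrO: 52.85·0.7023 = 37.12 g
  TiO2: 23.82·0.9900 = 23.58 g
  SiO2: 555.3·0.9950 + 226.0·0.6350 = 696.0 g
LOI: 23.82·0.01000 + 52.85·0.2977 + 123.3·0.004000 + 555.3·0.002000 + 414.6·0.2253 + 226.0·0.04990 = 122.3 g
Net of LOI, the glass mass = 1396 − 122.3 = 1274 g (= the summed oxide contributions)
oxide / glass × 100 gives the wt %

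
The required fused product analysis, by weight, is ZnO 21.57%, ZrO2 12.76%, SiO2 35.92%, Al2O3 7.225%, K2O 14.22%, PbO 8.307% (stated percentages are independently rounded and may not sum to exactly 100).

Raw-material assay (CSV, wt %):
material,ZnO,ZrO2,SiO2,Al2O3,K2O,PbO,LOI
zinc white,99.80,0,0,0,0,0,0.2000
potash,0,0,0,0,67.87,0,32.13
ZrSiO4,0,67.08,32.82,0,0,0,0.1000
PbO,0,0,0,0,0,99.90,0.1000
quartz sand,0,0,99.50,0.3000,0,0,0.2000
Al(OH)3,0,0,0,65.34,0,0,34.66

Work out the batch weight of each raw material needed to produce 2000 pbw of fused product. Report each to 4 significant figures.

In-progress results appear, rounded to four significant digits, when written out. Each numeric step runs at full float precision through every step. A single rounding yields each reported result; all derived quantities (net glass mass, the totals, ignition loss, six oxide percentages, the yield) are rebuilt in full precision from the batch weights on 2000 pbw of glass, as given in either problem or answer.
The oxide mass targets at 2000 pbw fused product:
  ZnO: 21.57% × 2000 = 431.4 pbw
  ZrO2: 12.76% × 2000 = 255.2 pbw
  SiO2: 35.92% × 2000 = 718.4 pbw
  Al2O3: 7.225% × 2000 = 144.5 pbw
  K2O: 14.22% × 2000 = 284.4 pbw
  PbO: 8.307% × 2000 = 166.1 pbw
Checking each oxide sum working from each reported weight, for the quoted basis mass (sum by sum, the targets are met up to rounding of the answer):
  ZnO: 432.3·0.9980 = 431.4 pbw (target 431.4 pbw)
  ZrO2: 380.4·0.6708 = 255.2 pbw (target 255.2 pbw)
  SiO2: 380.4·0.3282 + 596.5·0.9950 = 718.4 pbw (target 718.4 pbw)
  Al2O3: 596.5·0.003000 + 218.4·0.6534 = 144.5 pbw (target 144.5 pbw)
  K2O: 419.0·0.6787 = 284.4 pbw (target 284.4 pbw)
  PbO: 166.3·0.9990 = 166.1 pbw (target 166.1 pbw)
Consistency of the glass mass: batch Σ − ignition loss = 2000 pbw (summing oxide targets gives 2000 pbw; versus the stated basis of 2000 pbw — any gap is answer rounding).
Adding the batch up: Σ batch = 2213 pbw; LOI loss = Σ batch·LOI = 212.9 pbw; yield: glass divided by total = 90.38%.

Batch per 2000 pbw fused product:
  zinc white: 432.3 pbw
  potash: 419.0 pbw
  ZrSiO4: 380.4 pbw
  PbO: 166.3 pbw
  quartz sand: 596.5 pbw
  Al(OH)3: 218.4 pbw
Total batch = 2213 pbw; LOI loss = 212.9 pbw; yield = 90.38%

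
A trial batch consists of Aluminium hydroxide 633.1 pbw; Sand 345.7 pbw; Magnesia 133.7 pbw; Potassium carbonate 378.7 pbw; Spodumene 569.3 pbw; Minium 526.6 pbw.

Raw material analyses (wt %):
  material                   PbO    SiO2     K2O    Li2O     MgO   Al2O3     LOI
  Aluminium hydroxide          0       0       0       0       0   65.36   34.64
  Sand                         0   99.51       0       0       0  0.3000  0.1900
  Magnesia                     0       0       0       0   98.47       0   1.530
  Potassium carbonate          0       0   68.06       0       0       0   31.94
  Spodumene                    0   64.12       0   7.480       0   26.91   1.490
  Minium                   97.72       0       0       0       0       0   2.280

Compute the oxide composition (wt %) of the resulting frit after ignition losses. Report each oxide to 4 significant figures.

Glass mass = 2224 pbw (batch 2587 − LOI 363.5).
Composition: PbO 23.14%, SiO2 31.89%, K2O 11.59%, Li2O 1.915%, MgO 5.921%, Al2O3 25.54%

Mid-chain values are printed (rounded to four significant digits) in the working — the working math runs at full precision through the solve — every reported result takes exactly one rounding; the derived quantities are carried at exact precision (ignition loss, the yield, the totals, the six compositions, glass mass) starting from the weights per 2224 pbw of glass precisely as stated by the problem or answer text.
Oxide masses out of the charge:
  PbO: 526.6·0.9772 = 514.6 pbw
  SiO2: 345.7·0.9951 + 569.3·0.6412 = 709.0 pbw
  K2O: 378.7·0.6806 = 257.7 pbw
  Li2O: 569.3·0.07480 = 42.58 pbw
  MgO: 133.7·0.9847 = 131.7 pbw
  Al2O3: 633.1·0.6536 + 345.7·0.003000 + 569.3·0.2691 = 568.0 pbw
LOI: 633.1·0.3464 + 345.7·0.001900 + 133.7·0.01530 + 378.7·0.3194 + 569.3·0.01490 + 526.6·0.02280 = 363.5 pbw
Glass mass = batch − LOI = 2587 − 363.5 = 2224 pbw (= Σ oxide masses)
each wt % is 100 × oxide ÷ glass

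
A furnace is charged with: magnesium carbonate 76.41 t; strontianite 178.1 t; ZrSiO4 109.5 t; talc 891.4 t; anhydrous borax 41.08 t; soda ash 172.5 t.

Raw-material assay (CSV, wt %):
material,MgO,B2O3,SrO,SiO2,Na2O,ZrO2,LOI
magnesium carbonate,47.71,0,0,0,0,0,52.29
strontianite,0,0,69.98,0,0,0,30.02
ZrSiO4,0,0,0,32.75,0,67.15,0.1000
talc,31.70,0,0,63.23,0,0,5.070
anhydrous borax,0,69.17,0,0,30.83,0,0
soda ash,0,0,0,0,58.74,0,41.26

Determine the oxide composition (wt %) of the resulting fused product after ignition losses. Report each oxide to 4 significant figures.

Intermediates are printed, rounded to four significant figures, on the page. The whole derivation maintains exact precision end to end. Exactly one rounding lands on every reported figure — the derived quantities, including totals, net glass mass, yield, LOI, six oxide percentages, are re-derived starting from the weights at 1259 t of glass at exact precision, as quoted within the problem or the answer.
Delivered oxide masses:
  MgO: 76.41·0.4771 + 891.4·0.3170 = 319.0 t
  B2O3: 41.08·0.6917 = 28.42 t
  SrO: 178.1·0.6998 = 124.6 t
  SiO2: 109.5·0.3275 + 891.4·0.6323 = 599.5 t
  Na2O: 41.08·0.3083 + 172.5·0.5874 = 114.0 t
  ZrO2: 109.5·0.6715 = 73.53 t
LOI: 76.41·0.5229 + 178.1·0.3002 + 109.5·0.001000 + 891.4·0.05070 + 172.5·0.4126 = 209.9 t
Resulting glass, batch − LOI: 1469 − 209.9 = 1259 t (consistent with Σ oxide mass)
oxide / glass × 100 gives the wt %

Glass mass = 1259 t (batch 1469 − LOI 209.9).
Composition: MgO 25.34%, B2O3 2.257%, SrO 9.899%, SiO2 47.61%, Na2O 9.053%, ZrO2 5.840%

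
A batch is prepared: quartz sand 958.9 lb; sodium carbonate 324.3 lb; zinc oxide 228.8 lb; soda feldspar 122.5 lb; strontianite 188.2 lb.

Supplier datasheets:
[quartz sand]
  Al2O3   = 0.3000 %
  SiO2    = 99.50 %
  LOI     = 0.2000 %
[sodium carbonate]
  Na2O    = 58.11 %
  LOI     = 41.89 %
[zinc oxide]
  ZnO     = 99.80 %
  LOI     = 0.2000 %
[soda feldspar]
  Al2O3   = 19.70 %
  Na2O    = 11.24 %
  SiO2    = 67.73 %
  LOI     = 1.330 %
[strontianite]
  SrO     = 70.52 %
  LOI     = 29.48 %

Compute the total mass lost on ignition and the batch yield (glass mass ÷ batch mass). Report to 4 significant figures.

LOI loss = 195.3 lb; glass = 1627 lb; yield = 89.28%

The intermediate values are shown rounded to 4 significant digits within the worked lines. All arithmetic keeps full precision end to end. Each reported value includes exactly one rounding. The derived quantities (the five compositions, net glass mass, totals, ignition loss, the yield) are carried at exact precision from the batch weights at 1627 lb of glass, exactly as shown in either problem or answer.
Each material's LOI contribution:
  quartz sand: 958.9 × 0.002000 = 1.918 lb
  sodium carbonate: 324.3 × 0.4189 = 135.8 lb
  zinc oxide: 228.8 × 0.002000 = 0.4576 lb
  soda feldspar: 122.5 × 0.01330 = 1.629 lb
  strontianite: 188.2 × 0.2948 = 55.48 lb
Total LOI = 195.3 lb
Glass = batch − LOI = 1823 − 195.3 = 1627 lb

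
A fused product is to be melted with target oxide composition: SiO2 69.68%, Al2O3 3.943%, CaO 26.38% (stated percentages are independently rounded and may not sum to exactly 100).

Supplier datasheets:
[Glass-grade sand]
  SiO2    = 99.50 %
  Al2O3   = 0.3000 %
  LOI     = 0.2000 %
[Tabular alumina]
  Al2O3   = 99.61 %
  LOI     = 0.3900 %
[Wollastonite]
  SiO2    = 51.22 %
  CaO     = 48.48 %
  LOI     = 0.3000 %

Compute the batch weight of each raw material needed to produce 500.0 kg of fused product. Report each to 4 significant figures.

Batch per 500.0 kg fused product:
  Glass-grade sand: 210.1 kg
  Tabular alumina: 19.16 kg
  Wollastonite: 272.1 kg
Total batch = 501.4 kg; LOI loss = 1.311 kg; yield = 99.74%

The whole derivation carries full float precision end to end — the intermediate values are printed (rounded to four significant figures) within the worked lines — exactly one rounding lands on each reported figure — derived quantities (three oxide percentages, yield, net glass mass, LOI, the totals) are rebuilt in full float precision from the batch weights on 500.0 kg of glass as they appear in the problem or answer text.
Oxide-by-oxide targets in 500.0 kg fused product:
  SiO2: 69.68% × 500.0 = 348.4 kg
  Al2O3: 3.943% × 500.0 = 19.72 kg
  CaO: 26.38% × 500.0 = 131.9 kg
A balance pass over the oxides, using the reported weights, relative to the basis at hand (delivered sums recover each target modulo rounding of the values):
  SiO2: 210.1·0.9950 + 272.1·0.5122 = 348.4 kg (target 348.4 kg)
  Al2O3: 210.1·0.003000 + 19.16·0.9961 = 19.72 kg (target 19.72 kg)
  CaO: 272.1·0.4848 = 131.9 kg (target 131.9 kg)
Consistency of the glass mass: Σ batch − LOI loss = 500.0 kg (per-oxide target masses sum to 500.0 kg; stated basis 500.0 kg — any gap is answer rounding).
Total batch = Σ batch = 501.4 kg; the LOI term Σ batch·LOI equals 1.311 kg; as yield: glass ÷ batch → 99.74%.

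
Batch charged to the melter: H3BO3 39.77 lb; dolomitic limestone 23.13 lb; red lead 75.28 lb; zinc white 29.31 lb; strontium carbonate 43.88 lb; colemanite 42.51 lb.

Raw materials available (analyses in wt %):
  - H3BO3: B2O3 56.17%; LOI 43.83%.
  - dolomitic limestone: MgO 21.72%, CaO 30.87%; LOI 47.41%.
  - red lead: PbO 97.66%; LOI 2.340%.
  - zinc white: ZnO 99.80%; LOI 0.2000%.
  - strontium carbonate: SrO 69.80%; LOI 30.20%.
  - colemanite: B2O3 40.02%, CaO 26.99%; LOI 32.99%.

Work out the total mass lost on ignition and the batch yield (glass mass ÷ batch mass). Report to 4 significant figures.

In-progress results are displayed (rounded to four significant figures) within the worked lines. Every computation maintains full precision in all steps — every reported figure takes exactly one rounding; all derived quantities, including yield, totals, glass mass, the six compositions, LOI, are computed using the weight values at 196.4 lb of glass at exact precision, exactly as shown in the question or the answer.
Each material's LOI contribution:
  H3BO3: 39.77 × 0.4383 = 17.43 lb
  dolomitic limestone: 23.13 × 0.4741 = 10.97 lb
  red lead: 75.28 × 0.02340 = 1.762 lb
  zinc white: 29.31 × 0.002000 = 0.05862 lb
  strontium carbonate: 43.88 × 0.3020 = 13.25 lb
  colemanite: 42.51 × 0.3299 = 14.02 lb
Total LOI = 57.49 lb
Glass = batch − LOI = 253.9 − 57.49 = 196.4 lb

LOI loss = 57.49 lb; glass = 196.4 lb; yield = 77.35%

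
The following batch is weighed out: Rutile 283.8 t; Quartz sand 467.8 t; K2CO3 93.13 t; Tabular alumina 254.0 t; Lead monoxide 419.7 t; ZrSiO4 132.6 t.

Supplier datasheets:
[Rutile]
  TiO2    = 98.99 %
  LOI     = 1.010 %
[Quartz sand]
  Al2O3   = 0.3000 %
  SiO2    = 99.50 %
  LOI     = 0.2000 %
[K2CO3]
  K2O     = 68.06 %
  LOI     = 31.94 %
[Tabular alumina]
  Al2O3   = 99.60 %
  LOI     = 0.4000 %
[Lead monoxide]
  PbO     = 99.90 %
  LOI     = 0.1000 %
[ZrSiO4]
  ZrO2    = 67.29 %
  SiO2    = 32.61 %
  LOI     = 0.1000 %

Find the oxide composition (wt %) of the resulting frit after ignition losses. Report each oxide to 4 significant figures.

All arithmetic runs at full float precision from first step to last; working values are printed, rounded to four significant figures, as written — every reported number is rounded just once — derived quantities, which include six oxide percentages, glass mass, LOI, the yield, totals, are carried at full float precision, exactly as shown in the problem or the answer, using the weight values per 1616 t of glass.
Mass of each oxide from the mix:
  K2O: 93.13·0.6806 = 63.38 t
  PbO: 419.7·0.9990 = 419.3 t
  ZrO2: 132.6·0.6729 = 89.23 t
  TiO2: 283.8·0.9899 = 280.9 t
  Al2O3: 467.8·0.003000 + 254.0·0.9960 = 254.4 t
  SiO2: 467.8·0.9950 + 132.6·0.3261 = 508.7 t
LOI: 283.8·0.01010 + 467.8·0.002000 + 93.13·0.3194 + 254.0·0.004000 + 419.7·0.001000 + 132.6·0.001000 = 35.12 t
Glass mass = batch − LOI = 1651 − 35.12 = 1616 t (= the summed oxide contributions)
wt % = 100 × oxide mass / glass mass

Glass mass = 1616 t (batch 1651 − LOI 35.12).
Composition: K2O 3.923%, PbO 25.95%, ZrO2 5.522%, TiO2 17.39%, Al2O3 15.74%, SiO2 31.48%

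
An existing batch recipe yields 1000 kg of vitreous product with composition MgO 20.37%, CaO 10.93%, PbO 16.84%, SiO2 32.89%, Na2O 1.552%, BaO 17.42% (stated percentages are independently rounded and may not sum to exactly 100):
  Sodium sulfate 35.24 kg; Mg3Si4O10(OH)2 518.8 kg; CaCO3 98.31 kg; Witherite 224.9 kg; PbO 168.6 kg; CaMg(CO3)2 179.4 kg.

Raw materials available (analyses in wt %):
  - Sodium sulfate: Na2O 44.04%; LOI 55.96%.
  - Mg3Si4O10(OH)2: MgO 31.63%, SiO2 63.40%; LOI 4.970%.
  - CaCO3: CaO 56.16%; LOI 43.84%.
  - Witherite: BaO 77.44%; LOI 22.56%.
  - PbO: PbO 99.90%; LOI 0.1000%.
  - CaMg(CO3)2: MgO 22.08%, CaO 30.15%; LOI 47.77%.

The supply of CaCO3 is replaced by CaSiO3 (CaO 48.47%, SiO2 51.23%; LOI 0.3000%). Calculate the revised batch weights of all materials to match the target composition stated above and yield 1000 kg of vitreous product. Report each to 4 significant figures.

Values along the way are printed rounded off to 4 significant figures within the worked lines; every computation runs at exact precision through the solve; exactly one rounding goes into each reported figure — all derived quantities, which include LOI, yield, the totals, six oxide percentages, glass mass, are computed at full precision, exactly as printed in either problem or answer, from the weighed amounts per 1000 kg of glass.
Target masses of each oxide per 1000 kg vitreous product:
  MgO: 20.37% × 1000 = 203.7 kg
  CaO: 10.93% × 1000 = 109.3 kg
  PbO: 16.84% × 1000 = 168.4 kg
  SiO2: 32.89% × 1000 = 328.9 kg
  Na2O: 1.552% × 1000 = 15.52 kg
  BaO: 17.42% × 1000 = 174.2 kg
Sums-versus-targets review per the reported batch figures, at the basis given (each sum matches its target mass net of answer rounding effects):
  MgO: 465.3·0.3163 + 256.1·0.2208 = 203.7 kg (target 203.7 kg)
  CaO: 66.22·0.4847 + 256.1·0.3015 = 109.3 kg (target 109.3 kg)
  PbO: 168.6·0.9990 = 168.4 kg (target 168.4 kg)
  SiO2: 465.3·0.6340 + 66.22·0.5123 = 328.9 kg (target 328.9 kg)
  Na2O: 35.24·0.4404 = 15.52 kg (target 15.52 kg)
  BaO: 224.9·0.7744 = 174.2 kg (target 174.2 kg)
Auditing the glass mass value: batch Σ − ignition loss = 1000 kg (targets for the oxides total 1000 kg; the stated basis being 1000 kg — any gap is answer rounding).
Whole-batch sum: Σ batch = 1216 kg; LOI loss = Σ batch·LOI = 216.3 kg; yield, glass over the total, = 82.22%.

Revised batch per 1000 kg vitreous product:
  Sodium sulfate: 35.24 kg
  Mg3Si4O10(OH)2: 465.3 kg
  CaSiO3: 66.22 kg
  Witherite: 224.9 kg
  PbO: 168.6 kg
  CaMg(CO3)2: 256.1 kg
Total batch = 1216 kg; LOI loss = 216.3 kg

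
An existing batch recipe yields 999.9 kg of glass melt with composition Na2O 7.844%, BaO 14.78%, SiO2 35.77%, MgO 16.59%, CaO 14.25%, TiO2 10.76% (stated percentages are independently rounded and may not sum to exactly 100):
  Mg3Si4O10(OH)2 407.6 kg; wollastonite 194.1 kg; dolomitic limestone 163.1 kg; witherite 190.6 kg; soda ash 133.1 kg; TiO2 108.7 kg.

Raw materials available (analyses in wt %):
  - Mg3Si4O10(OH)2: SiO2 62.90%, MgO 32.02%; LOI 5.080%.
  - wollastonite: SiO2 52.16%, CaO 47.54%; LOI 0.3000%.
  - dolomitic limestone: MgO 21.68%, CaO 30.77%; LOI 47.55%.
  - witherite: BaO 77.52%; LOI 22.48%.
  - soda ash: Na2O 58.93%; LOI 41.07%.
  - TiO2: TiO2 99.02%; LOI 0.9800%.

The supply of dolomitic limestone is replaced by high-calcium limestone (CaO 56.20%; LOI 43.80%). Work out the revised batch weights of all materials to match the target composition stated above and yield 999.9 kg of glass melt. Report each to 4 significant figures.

Revised batch per 999.9 kg glass melt:
  Mg3Si4O10(OH)2: 518.1 kg
  wollastonite: 60.97 kg
  high-calcium limestone: 202.0 kg
  witherite: 190.6 kg
  soda ash: 133.1 kg
  TiO2: 108.7 kg
Total batch = 1213 kg; LOI loss = 213.6 kg

Every computation carries full precision throughout — intermediates are displayed (rounded to four significant digits) in the printout. Exactly one rounding lands on each reported figure; the derived quantities, including LOI, the six compositions, glass mass, the totals, the yield, are recomputed from the batch weights on 999.9 kg of glass in full float precision as set out in the question or the answer.
Target oxide masses per 999.9 kg glass melt:
  Na2O: 7.844% × 999.9 = 78.43 kg
  BaO: 14.78% × 999.9 = 147.8 kg
  SiO2: 35.77% × 999.9 = 357.7 kg
  MgO: 16.59% × 999.9 = 165.9 kg
  CaO: 14.25% × 999.9 = 142.5 kg
  TiO2: 10.76% × 999.9 = 107.6 kg
Per-oxide balance check with the batch weights as given, under the basis named above (oxide sums agree with the targets exact up to rounding of places):
  Na2O: 133.1·0.5893 = 78.44 kg (target 78.43 kg)
  BaO: 190.6·0.7752 = 147.8 kg (target 147.8 kg)
  SiO2: 518.1·0.6290 + 60.97·0.5216 = 357.7 kg (target 357.7 kg)
  MgO: 518.1·0.3202 = 165.9 kg (target 165.9 kg)
  CaO: 60.97·0.4754 + 202.0·0.5620 = 142.5 kg (target 142.5 kg)
  TiO2: 108.7·0.9902 = 107.6 kg (target 107.6 kg)
The glass-mass cross-check: the batch minus its LOI: 999.9 kg (the targets, summed, come to 999.8 kg; versus the stated basis of 999.9 kg — rounding explains the deltas).
Whole-batch sum: Σ batch = 1213 kg; loss to ignition Σ batch·LOI = 213.6 kg; yield = glass ÷ total batch = 82.40%.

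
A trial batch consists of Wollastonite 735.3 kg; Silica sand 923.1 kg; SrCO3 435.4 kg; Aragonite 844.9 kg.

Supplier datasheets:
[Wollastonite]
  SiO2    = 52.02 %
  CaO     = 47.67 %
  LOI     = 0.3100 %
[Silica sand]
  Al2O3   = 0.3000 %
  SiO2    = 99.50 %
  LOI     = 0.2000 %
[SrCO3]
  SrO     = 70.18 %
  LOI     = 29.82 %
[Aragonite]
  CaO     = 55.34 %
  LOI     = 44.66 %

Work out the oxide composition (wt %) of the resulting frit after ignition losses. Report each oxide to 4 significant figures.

Every computation holds full precision in all steps — the intermediate values are shown (rounded to four significant figures) in the working — every reported number is rounded only once — derived quantities are recomputed at full precision (glass mass, the totals, yield, four oxide percentages, LOI) using the weight values per 2427 kg of glass exactly as shown in question or answer.
What the batch supplies per oxide:
  Al2O3: 923.1·0.003000 = 2.769 kg
  SiO2: 735.3·0.5202 + 923.1·0.9950 = 1301 kg
  CaO: 735.3·0.4767 + 844.9·0.5534 = 818.1 kg
  SrO: 435.4·0.7018 = 305.6 kg
LOI: 735.3·0.003100 + 923.1·0.002000 + 435.4·0.2982 + 844.9·0.4466 = 511.3 kg
batch − LOI leaves glass = 2939 − 511.3 = 2427 kg (matching Σ of the oxides)
percent share: oxide ÷ glass, ×100

Glass mass = 2427 kg (batch 2939 − LOI 511.3).
Composition: Al2O3 0.1141%, SiO2 53.60%, CaO 33.70%, SrO 12.59%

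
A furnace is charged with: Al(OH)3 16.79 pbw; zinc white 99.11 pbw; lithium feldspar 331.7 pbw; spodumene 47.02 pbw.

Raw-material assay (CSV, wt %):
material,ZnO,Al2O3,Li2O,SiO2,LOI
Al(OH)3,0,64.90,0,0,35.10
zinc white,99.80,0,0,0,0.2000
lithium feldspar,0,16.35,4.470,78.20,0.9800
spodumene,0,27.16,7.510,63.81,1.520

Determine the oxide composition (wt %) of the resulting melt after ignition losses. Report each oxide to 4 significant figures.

Glass mass = 484.6 pbw (batch 494.6 − LOI 10.06).
Composition: ZnO 20.41%, Al2O3 16.08%, Li2O 3.789%, SiO2 59.72%

All arithmetic maintains full precision end to end — rounding to four significant digits governs every in-between result as displayed — a single rounding completes every reported result. All derived quantities (the yield, glass mass, four oxide percentages, ignition loss, totals) are re-derived in full precision starting from the weights per 484.6 pbw of glass, as given in either problem or answer.
Oxide masses out of the charge:
  ZnO: 99.11·0.9980 = 98.91 pbw
  Al2O3: 16.79·0.6490 + 331.7·0.1635 + 47.02·0.2716 = 77.90 pbw
  Li2O: 331.7·0.04470 + 47.02·0.07510 = 18.36 pbw
  SiO2: 331.7·0.7820 + 47.02·0.6381 = 289.4 pbw
LOI: 16.79·0.3510 + 99.11·0.002000 + 331.7·0.009800 + 47.02·0.01520 = 10.06 pbw
Glass mass = batch − LOI = 494.6 − 10.06 = 484.6 pbw (= Σ oxide masses)
percent share: oxide ÷ glass, ×100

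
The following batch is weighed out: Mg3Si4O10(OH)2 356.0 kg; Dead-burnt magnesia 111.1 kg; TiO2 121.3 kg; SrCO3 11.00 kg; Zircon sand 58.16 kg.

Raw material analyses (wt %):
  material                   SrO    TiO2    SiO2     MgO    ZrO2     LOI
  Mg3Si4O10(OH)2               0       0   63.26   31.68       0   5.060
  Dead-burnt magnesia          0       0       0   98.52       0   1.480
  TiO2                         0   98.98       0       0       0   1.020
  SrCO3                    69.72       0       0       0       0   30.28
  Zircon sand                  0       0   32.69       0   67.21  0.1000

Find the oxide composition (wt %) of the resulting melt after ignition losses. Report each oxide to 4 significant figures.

Intermediates are displayed, with 4-significant-digit rounding, when written out. All internal work keeps full float precision at all times. Each reported result is rounded only once. The derived quantities (LOI, five oxide percentages, the totals, glass mass, the yield) are rebuilt using the weight values on 633.3 kg of glass in exact precision, as set out in question or answer.
Delivered oxide masses:
  SrO: 11.00·0.6972 = 7.669 kg
  TiO2: 121.3·0.9898 = 120.1 kg
  SiO2: 356.0·0.6326 + 58.16·0.3269 = 244.2 kg
  MgO: 356.0·0.3168 + 111.1·0.9852 = 222.2 kg
  ZrO2: 58.16·0.6721 = 39.09 kg
LOI: 356.0·0.05060 + 111.1·0.01480 + 121.3·0.01020 + 11.00·0.3028 + 58.16·0.001000 = 24.28 kg
Glass mass = batch − LOI = 657.6 − 24.28 = 633.3 kg (consistent with Σ oxide mass)
each wt % is 100 × oxide ÷ glass

Glass mass = 633.3 kg (batch 657.6 − LOI 24.28).
Composition: SrO 1.211%, TiO2 18.96%, SiO2 38.56%, MgO 35.09%, ZrO2 6.173%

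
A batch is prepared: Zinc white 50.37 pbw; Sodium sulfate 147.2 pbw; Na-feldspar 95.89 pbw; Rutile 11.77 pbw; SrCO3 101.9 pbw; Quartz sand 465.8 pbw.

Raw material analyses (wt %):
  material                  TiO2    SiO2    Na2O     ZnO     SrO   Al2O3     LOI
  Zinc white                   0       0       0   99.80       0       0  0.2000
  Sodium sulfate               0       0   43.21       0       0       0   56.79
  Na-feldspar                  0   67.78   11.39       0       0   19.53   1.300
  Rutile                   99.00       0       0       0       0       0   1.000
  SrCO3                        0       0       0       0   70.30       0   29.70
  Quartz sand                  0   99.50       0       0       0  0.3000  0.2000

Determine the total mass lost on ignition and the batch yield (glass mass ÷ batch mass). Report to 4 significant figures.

The whole derivation keeps full float precision all the way through — intermediates are displayed rounded to 4 significant figures across the worked steps — each reported figure takes just one rounding; the derived quantities (ignition loss, the six compositions, yield, glass mass, the totals) are re-derived using the weight values per 756.7 pbw of glass at full precision, exactly as printed in the problem or answer text.
LOI of each material in turn:
  Zinc white: 50.37 × 0.002000 = 0.1007 pbw
  Sodium sulfate: 147.2 × 0.5679 = 83.59 pbw
  Na-feldspar: 95.89 × 0.01300 = 1.247 pbw
  Rutile: 11.77 × 0.01000 = 0.1177 pbw
  SrCO3: 101.9 × 0.2970 = 30.26 pbw
  Quartz sand: 465.8 × 0.002000 = 0.9316 pbw
Total LOI = 116.3 pbw
Glass = batch − LOI = 872.9 − 116.3 = 756.7 pbw

LOI loss = 116.3 pbw; glass = 756.7 pbw; yield = 86.68%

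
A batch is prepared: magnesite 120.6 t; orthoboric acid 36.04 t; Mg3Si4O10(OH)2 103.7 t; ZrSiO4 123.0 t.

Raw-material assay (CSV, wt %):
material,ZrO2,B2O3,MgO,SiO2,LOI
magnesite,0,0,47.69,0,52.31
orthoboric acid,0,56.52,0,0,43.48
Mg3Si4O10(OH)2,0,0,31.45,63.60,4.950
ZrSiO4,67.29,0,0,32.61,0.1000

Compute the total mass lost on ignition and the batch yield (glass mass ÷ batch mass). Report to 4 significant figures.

LOI loss = 84.01 t; glass = 299.3 t; yield = 78.08%

Each numeric step maintains full precision all the way through; in-progress results are printed, rounded to 4 significant figures, as written; every reported result takes exactly one rounding — derived quantities, which include the totals, LOI, net glass mass, yield, the four compositions, are rebuilt in exact precision, as set out in the problem or the answer, using the weight values at 299.3 t of glass.
LOI of each material in turn:
  magnesite: 120.6 × 0.5231 = 63.09 t
  orthoboric acid: 36.04 × 0.4348 = 15.67 t
  Mg3Si4O10(OH)2: 103.7 × 0.04950 = 5.133 t
  ZrSiO4: 123.0 × 0.001000 = 0.1230 t
Total LOI = 84.01 t
Glass = batch − LOI = 383.3 − 84.01 = 299.3 t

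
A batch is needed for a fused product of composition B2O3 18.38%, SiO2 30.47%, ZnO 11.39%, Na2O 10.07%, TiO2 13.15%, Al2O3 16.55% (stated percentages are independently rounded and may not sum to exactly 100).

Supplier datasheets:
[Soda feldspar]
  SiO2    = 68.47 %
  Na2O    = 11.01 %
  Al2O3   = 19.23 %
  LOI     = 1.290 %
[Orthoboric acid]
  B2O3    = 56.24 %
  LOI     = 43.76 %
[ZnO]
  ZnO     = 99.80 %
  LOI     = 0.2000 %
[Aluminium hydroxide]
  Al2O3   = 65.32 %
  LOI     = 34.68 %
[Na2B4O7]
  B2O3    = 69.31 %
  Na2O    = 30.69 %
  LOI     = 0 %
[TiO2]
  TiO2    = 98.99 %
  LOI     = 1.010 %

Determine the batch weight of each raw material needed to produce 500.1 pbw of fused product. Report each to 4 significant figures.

The whole derivation carries full float precision all the way through; working values are rounded off to 4 significant figures when displayed. A single rounding yields every reported number — derived quantities (the totals, six oxide percentages, ignition loss, yield, net glass mass) are re-derived in full precision from the batch weights for 500.1 pbw of glass, as set out in the problem or the answer.
Target oxide masses per 500.1 pbw fused product:
  B2O3: 18.38% × 500.1 = 91.92 pbw
  SiO2: 30.47% × 500.1 = 152.4 pbw
  ZnO: 11.39% × 500.1 = 56.96 pbw
  Na2O: 10.07% × 500.1 = 50.36 pbw
  TiO2: 13.15% × 500.1 = 65.76 pbw
  Al2O3: 16.55% × 500.1 = 82.77 pbw
Mass-balance tally per oxide on the weights just shown, at the basis given (target by target, the sums agree up to rounding of the answer):
  B2O3: 59.61·0.5624 + 84.25·0.6931 = 91.92 pbw (target 91.92 pbw)
  SiO2: 222.6·0.6847 = 152.4 pbw (target 152.4 pbw)
  ZnO: 57.08·0.9980 = 56.97 pbw (target 56.96 pbw)
  Na2O: 222.6·0.1101 + 84.25·0.3069 = 50.36 pbw (target 50.36 pbw)
  TiO2: 66.43·0.9899 = 65.76 pbw (target 65.76 pbw)
  Al2O3: 222.6·0.1923 + 61.19·0.6532 = 82.78 pbw (target 82.77 pbw)
The glass-mass cross-check: Σ batch − LOI loss = 500.2 pbw (targets for the oxides total 500.2 pbw; with the basis standing at 500.1 pbw — differing by rounding only).
Summing the batch: Σ batch = 551.2 pbw; LOI loss = Σ batch·LOI = 50.96 pbw; yield = glass ÷ total batch = 90.75%.

Batch per 500.1 pbw fused product:
  Soda feldspar: 222.6 pbw
  Orthoboric acid: 59.61 pbw
  ZnO: 57.08 pbw
  Aluminium hydroxide: 61.19 pbw
  Na2B4O7: 84.25 pbw
  TiO2: 66.43 pbw
Total batch = 551.2 pbw; LOI loss = 50.96 pbw; yield = 90.75%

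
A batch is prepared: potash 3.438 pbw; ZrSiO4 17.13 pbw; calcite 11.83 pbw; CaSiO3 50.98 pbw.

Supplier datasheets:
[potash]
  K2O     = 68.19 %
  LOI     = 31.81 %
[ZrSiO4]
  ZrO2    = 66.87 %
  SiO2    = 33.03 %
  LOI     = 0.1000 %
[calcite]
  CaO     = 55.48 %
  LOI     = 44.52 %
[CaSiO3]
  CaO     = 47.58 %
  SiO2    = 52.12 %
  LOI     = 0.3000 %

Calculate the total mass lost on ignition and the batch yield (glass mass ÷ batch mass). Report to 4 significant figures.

Exact precision is held in every operation. Working values appear (rounded to four significant digits) as written; every reported result carries a single rounding — the derived quantities are rebuilt from the weighed amounts on 76.85 pbw of glass at exact precision (LOI, the totals, the yield, glass mass, the four compositions), precisely as stated by question or answer.
Each material's LOI contribution:
  potash: 3.438 × 0.3181 = 1.094 pbw
  ZrSiO4: 17.13 × 0.001000 = 0.01713 pbw
  calcite: 11.83 × 0.4452 = 5.267 pbw
  CaSiO3: 50.98 × 0.003000 = 0.1529 pbw
Total LOI = 6.530 pbw
Glass = batch − LOI = 83.38 − 6.530 = 76.85 pbw

LOI loss = 6.530 pbw; glass = 76.85 pbw; yield = 92.17%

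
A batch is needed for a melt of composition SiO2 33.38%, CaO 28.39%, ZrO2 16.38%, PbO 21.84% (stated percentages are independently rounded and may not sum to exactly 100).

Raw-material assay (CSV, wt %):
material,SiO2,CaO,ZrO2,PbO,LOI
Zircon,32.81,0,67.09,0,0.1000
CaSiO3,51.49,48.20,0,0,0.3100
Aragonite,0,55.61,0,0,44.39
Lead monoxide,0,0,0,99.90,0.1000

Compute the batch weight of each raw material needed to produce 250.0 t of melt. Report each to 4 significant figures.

Batch per 250.0 t melt:
  Zircon: 61.04 t
  CaSiO3: 123.2 t
  Aragonite: 20.87 t
  Lead monoxide: 54.65 t
Total batch = 259.8 t; LOI loss = 9.762 t; yield = 96.24%

Mid-chain values are displayed (rounded to 4 significant figures) between the steps. The working math holds full float precision in every operation — every reported value includes exactly one rounding. Derived quantities (glass mass, yield, ignition loss, the totals, the four compositions) are carried starting from the weights per 250.0 t of glass in full float precision as set out in the question or the answer.
Per-oxide target masses for 250.0 t melt:
  SiO2: 33.38% × 250.0 = 83.45 t
  CaO: 28.39% × 250.0 = 70.97 t
  ZrO2: 16.38% × 250.0 = 40.95 t
  PbO: 21.84% × 250.0 = 54.60 t
Mass-balance tally per oxide working from each reported weight, relative to the basis at hand (each sum matches its target mass within answer rounding):
  SiO2: 61.04·0.3281 + 123.2·0.5149 = 83.46 t (target 83.45 t)
  CaO: 123.2·0.4820 + 20.87·0.5561 = 70.99 t (target 70.97 t)
  ZrO2: 61.04·0.6709 = 40.95 t (target 40.95 t)
  PbO: 54.65·0.9990 = 54.60 t (target 54.60 t)
Glass-mass bookkeeping: total batch − LOI = 250.0 t (targets for the oxides total 250.0 t; stated basis 250.0 t — deltas are rounding alone).
Summing the batch: Σ batch = 259.8 t; Σ batch·LOI gives LOI loss = 9.762 t; yield: glass divided by total = 96.24%.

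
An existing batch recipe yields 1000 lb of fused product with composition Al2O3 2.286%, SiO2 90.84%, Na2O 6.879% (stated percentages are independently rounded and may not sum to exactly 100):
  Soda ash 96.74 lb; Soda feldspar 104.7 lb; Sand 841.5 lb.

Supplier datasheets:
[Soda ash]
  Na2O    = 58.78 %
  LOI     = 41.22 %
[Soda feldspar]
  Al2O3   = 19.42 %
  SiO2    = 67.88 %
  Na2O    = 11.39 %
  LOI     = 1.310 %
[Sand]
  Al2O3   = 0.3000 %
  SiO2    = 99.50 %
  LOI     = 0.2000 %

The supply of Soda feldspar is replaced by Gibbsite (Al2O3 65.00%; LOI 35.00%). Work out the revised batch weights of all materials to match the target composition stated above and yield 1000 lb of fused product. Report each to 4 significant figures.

All arithmetic keeps full float precision through every step. The intermediate values are displayed rounded to 4 significant digits within the worked lines — each reported value is rounded once only — the derived quantities are computed from the weighed amounts at 1000 lb of glass in full precision (glass mass, three oxide percentages, the totals, the yield, ignition loss) as they appear in either problem or answer.
Per-oxide target masses for 1000 lb fused product:
  Al2O3: 2.286% × 1000 = 22.86 lb
  SiO2: 90.84% × 1000 = 908.4 lb
  Na2O: 6.879% × 1000 = 68.79 lb
Checking each oxide sum working from each reported weight, at the basis given (sums match the target masses within answer rounding):
  Al2O3: 30.96·0.6500 + 913.0·0.003000 = 22.86 lb (target 22.86 lb)
  SiO2: 913.0·0.9950 = 908.4 lb (target 908.4 lb)
  Na2O: 117.0·0.5878 = 68.77 lb (target 68.79 lb)
Glass mass check: total charge less LOI = 1000 lb (the targets, summed, come to 1000 lb; the stated basis being 1000 lb — differing by rounding only).
Adding the batch up: Σ batch = 1061 lb; ignition loss, Σ(batch × LOI) = 60.89 lb; glass ÷ batch gives a yield of 94.26%.

Revised batch per 1000 lb fused product:
  Soda ash: 117.0 lb
  Gibbsite: 30.96 lb
  Sand: 913.0 lb
Total batch = 1061 lb; LOI loss = 60.89 lb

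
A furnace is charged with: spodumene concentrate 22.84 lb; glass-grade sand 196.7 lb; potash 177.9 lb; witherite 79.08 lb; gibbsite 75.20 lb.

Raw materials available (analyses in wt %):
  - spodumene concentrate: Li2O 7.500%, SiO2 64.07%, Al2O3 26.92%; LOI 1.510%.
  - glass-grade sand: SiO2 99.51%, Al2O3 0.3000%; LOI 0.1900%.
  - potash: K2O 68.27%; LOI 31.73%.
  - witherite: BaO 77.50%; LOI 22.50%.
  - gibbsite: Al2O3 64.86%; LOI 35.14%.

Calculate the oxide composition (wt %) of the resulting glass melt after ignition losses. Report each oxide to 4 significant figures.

In-progress results are shown (rounded to 4 significant figures) in the printout; all internal work runs at full float precision at all times; every reported result carries a single rounding; the derived quantities, including ignition loss, five oxide percentages, totals, yield, net glass mass, are re-derived starting from the weights for 450.3 lb of glass in full precision exactly as shown in the problem or answer text.
Oxide masses out of the charge:
  BaO: 79.08·0.7750 = 61.29 lb
  K2O: 177.9·0.6827 = 121.5 lb
  Li2O: 22.84·0.07500 = 1.713 lb
  SiO2: 22.84·0.6407 + 196.7·0.9951 = 210.4 lb
  Al2O3: 22.84·0.2692 + 196.7·0.003000 + 75.20·0.6486 = 55.51 lb
LOI: 22.84·0.01510 + 196.7·0.001900 + 177.9·0.3173 + 79.08·0.2250 + 75.20·0.3514 = 101.4 lb
Net of LOI, the glass mass = 551.7 − 101.4 = 450.3 lb (the oxide masses sum to this)
wt %: oxide over glass, times 100

Glass mass = 450.3 lb (batch 551.7 − LOI 101.4).
Composition: BaO 13.61%, K2O 26.97%, Li2O 0.3804%, SiO2 46.71%, Al2O3 12.33%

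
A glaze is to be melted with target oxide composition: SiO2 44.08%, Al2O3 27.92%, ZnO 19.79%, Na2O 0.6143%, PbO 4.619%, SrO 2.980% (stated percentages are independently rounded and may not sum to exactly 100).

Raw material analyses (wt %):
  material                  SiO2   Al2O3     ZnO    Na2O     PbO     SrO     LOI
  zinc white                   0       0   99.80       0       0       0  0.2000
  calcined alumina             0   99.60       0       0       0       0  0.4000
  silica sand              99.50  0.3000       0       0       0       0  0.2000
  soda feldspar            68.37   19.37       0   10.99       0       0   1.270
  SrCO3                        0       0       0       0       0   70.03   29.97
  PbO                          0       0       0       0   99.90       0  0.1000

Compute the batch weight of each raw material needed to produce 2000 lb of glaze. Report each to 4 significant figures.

Batch per 2000 lb glaze:
  zinc white: 396.6 lb
  calcined alumina: 536.5 lb
  silica sand: 809.2 lb
  soda feldspar: 111.8 lb
  SrCO3: 85.11 lb
  PbO: 92.47 lb
Total batch = 2032 lb; LOI loss = 31.58 lb; yield = 98.45%

In-progress results appear rounded to four significant digits on the page — exact precision is carried through the solve. Exactly one rounding is applied to each reported result. The derived quantities, including six oxide percentages, totals, ignition loss, yield, net glass mass, are rebuilt from the weighed amounts on 2000 lb of glass at full precision exactly as shown in the problem or answer text.
Oxide-by-oxide targets in 2000 lb glaze:
  SiO2: 44.08% × 2000 = 881.6 lb
  Al2O3: 27.92% × 2000 = 558.4 lb
  ZnO: 19.79% × 2000 = 395.8 lb
  Na2O: 0.6143% × 2000 = 12.29 lb
  PbO: 4.619% × 2000 = 92.38 lb
  SrO: 2.980% × 2000 = 59.60 lb
Sums-versus-targets review using the reported weights, relative to the basis at hand (target by target, the sums agree inside rounding margins):
  SiO2: 809.2·0.9950 + 111.8·0.6837 = 881.6 lb (target 881.6 lb)
  Al2O3: 536.5·0.9960 + 809.2·0.003000 + 111.8·0.1937 = 558.4 lb (target 558.4 lb)
  ZnO: 396.6·0.9980 = 395.8 lb (target 395.8 lb)
  Na2O: 111.8·0.1099 = 12.29 lb (target 12.29 lb)
  PbO: 92.47·0.9990 = 92.38 lb (target 92.38 lb)
  SrO: 85.11·0.7003 = 59.60 lb (target 59.60 lb)
Mass balance on the glass: net batch after ignition = 2000 lb (summing oxide targets gives 2000 lb; with the basis standing at 2000 lb — gaps are rounding artifacts).
Adding the batch up: Σ batch = 2032 lb; LOI removed, Σ of batch·LOI: 31.58 lb; yield, glass over the total, = 98.45%.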